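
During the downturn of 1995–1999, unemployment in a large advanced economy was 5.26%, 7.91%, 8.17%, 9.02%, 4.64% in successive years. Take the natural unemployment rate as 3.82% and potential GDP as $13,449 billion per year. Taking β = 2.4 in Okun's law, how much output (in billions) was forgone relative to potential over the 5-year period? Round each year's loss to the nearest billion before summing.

Year 1995: gap = -2.4 × (5.26 - 3.82) = -3.456%, loss ≈ 13449 × 3.456/100 ≈ 465.
Year 1996: gap = -2.4 × (7.91 - 3.82) = -9.816%, loss ≈ 13449 × 9.816/100 ≈ 1320.
Year 1997: gap = -2.4 × (8.17 - 3.82) = -10.44%, loss ≈ 13449 × 10.44/100 ≈ 1404.
Year 1998: gap = -2.4 × (9.02 - 3.82) = -12.48%, loss ≈ 13449 × 12.48/100 ≈ 1678.
Year 1999: gap = -2.4 × (4.64 - 3.82) = -1.968%, loss ≈ 13449 × 1.968/100 ≈ 265.
Total lost output = 465 + 1320 + 1404 + 1678 + 265 = 5132 billion.

$5,132 billion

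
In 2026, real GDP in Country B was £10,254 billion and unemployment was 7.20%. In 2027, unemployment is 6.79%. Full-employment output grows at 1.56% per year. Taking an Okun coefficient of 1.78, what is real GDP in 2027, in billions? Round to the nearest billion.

£10,489 billion

Δu = 6.79 - 7.2 = -0.41 points.
Okun's law (growth form): g_Y = g_Y* - β × Δu = 1.56 - 1.78 × (-0.41) = 1.56 + 0.7298 = 2.2898%.
Real GDP in the next year = 10254 × (1 + 2.2898/100) = 10254 × 1.022898 ≈ 10489 billion.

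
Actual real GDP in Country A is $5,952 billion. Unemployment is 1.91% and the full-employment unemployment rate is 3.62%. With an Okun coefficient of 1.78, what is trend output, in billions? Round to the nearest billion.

Unemployment gap = 1.91 - 3.62 = -1.71 points, so output gap = -1.78 × (-1.71) = 3.0438%.
Since Y = Y* × (1 + gap/100), Y* = 5952/1.030438 ≈ 5776 billion.

$5,776 billion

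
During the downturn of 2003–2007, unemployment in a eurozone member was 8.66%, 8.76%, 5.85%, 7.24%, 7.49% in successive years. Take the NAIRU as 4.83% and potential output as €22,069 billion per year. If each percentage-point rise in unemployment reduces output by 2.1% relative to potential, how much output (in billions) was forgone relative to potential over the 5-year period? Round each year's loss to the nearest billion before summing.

€6,419 billion

Year 2003: gap = -2.1 × (8.66 - 4.83) = -8.043%, loss ≈ 22069 × 8.043/100 ≈ 1775.
Year 2004: gap = -2.1 × (8.76 - 4.83) = -8.253%, loss ≈ 22069 × 8.253/100 ≈ 1821.
Year 2005: gap = -2.1 × (5.85 - 4.83) = -2.142%, loss ≈ 22069 × 2.142/100 ≈ 473.
Year 2006: gap = -2.1 × (7.24 - 4.83) = -5.061%, loss ≈ 22069 × 5.061/100 ≈ 1117.
Year 2007: gap = -2.1 × (7.49 - 4.83) = -5.586%, loss ≈ 22069 × 5.586/100 ≈ 1233.
Total lost output = 1775 + 1821 + 473 + 1117 + 1233 = 6419 billion.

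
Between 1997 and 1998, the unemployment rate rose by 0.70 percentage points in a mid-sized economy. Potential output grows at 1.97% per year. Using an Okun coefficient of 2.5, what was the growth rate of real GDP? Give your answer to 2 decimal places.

0.22%

Growth-rate Okun's law: g_Y = g_Y* - β × Δu.
g_Y = 1.97 - 2.5 × (0.70) = 1.97 - 1.75 = 0.22%, i.e. 0.22% to 2 d.p.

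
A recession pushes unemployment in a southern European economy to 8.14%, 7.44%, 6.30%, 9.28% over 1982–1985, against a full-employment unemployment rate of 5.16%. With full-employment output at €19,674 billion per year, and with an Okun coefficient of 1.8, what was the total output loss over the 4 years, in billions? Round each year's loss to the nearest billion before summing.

€3,725 billion

Year 1982: gap = -1.8 × (8.14 - 5.16) = -5.364%, loss ≈ 19674 × 5.364/100 ≈ 1055.
Year 1983: gap = -1.8 × (7.44 - 5.16) = -4.104%, loss ≈ 19674 × 4.104/100 ≈ 807.
Year 1984: gap = -1.8 × (6.3 - 5.16) = -2.052%, loss ≈ 19674 × 2.052/100 ≈ 404.
Year 1985: gap = -1.8 × (9.28 - 5.16) = -7.416%, loss ≈ 19674 × 7.416/100 ≈ 1459.
Total lost output = 1055 + 807 + 404 + 1459 = 3725 billion.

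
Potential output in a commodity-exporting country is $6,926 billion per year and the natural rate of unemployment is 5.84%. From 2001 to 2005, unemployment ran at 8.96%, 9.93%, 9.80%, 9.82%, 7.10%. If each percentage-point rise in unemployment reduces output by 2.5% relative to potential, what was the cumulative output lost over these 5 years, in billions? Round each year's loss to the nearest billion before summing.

Year 2001: gap = -2.5 × (8.96 - 5.84) = -7.8%, loss ≈ 6926 × 7.8/100 ≈ 540.
Year 2002: gap = -2.5 × (9.93 - 5.84) = -10.225%, loss ≈ 6926 × 10.225/100 ≈ 708.
Year 2003: gap = -2.5 × (9.8 - 5.84) = -9.9%, loss ≈ 6926 × 9.9/100 ≈ 686.
Year 2004: gap = -2.5 × (9.82 - 5.84) = -9.95%, loss ≈ 6926 × 9.95/100 ≈ 689.
Year 2005: gap = -2.5 × (7.1 - 5.84) = -3.15%, loss ≈ 6926 × 3.15/100 ≈ 218.
Total lost output = 540 + 708 + 686 + 689 + 218 = 2841 billion.

$2,841 billion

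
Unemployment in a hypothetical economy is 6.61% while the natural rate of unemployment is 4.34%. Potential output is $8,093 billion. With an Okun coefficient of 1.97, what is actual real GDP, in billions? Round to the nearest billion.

Unemployment gap = 6.61 - 4.34 = 2.27 points, so the output gap is -1.97 × 2.27 = -4.4719%.
Actual GDP = 8093 × (1 - 4.4719/100) = 8093 × 0.955281 ≈ 7731 billion.

$7,731 billion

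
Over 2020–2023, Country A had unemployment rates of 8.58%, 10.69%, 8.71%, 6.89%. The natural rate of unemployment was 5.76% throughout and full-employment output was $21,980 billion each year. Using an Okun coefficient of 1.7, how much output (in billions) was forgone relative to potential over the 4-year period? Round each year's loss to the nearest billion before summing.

$4,420 billion

Year 2020: gap = -1.7 × (8.58 - 5.76) = -4.794%, loss ≈ 21980 × 4.794/100 ≈ 1054.
Year 2021: gap = -1.7 × (10.69 - 5.76) = -8.381%, loss ≈ 21980 × 8.381/100 ≈ 1842.
Year 2022: gap = -1.7 × (8.71 - 5.76) = -5.015%, loss ≈ 21980 × 5.015/100 ≈ 1102.
Year 2023: gap = -1.7 × (6.89 - 5.76) = -1.921%, loss ≈ 21980 × 1.921/100 ≈ 422.
Total lost output = 1054 + 1842 + 1102 + 422 = 4420 billion.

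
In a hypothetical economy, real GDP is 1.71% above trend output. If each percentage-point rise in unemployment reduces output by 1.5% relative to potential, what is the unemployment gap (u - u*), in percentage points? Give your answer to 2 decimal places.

-1.14 percentage points

Okun's law: output gap = -β × (u - u*), so u - u* = -(output gap)/β.
u - u* = -(1.71)/1.5 = -1.14 percentage points.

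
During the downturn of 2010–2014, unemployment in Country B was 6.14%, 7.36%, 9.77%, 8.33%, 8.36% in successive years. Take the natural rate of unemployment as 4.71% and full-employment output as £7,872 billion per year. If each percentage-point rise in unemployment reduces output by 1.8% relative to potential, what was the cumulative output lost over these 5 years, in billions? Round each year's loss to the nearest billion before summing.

£2,325 billion

Year 2010: gap = -1.8 × (6.14 - 4.71) = -2.574%, loss ≈ 7872 × 2.574/100 ≈ 203.
Year 2011: gap = -1.8 × (7.36 - 4.71) = -4.77%, loss ≈ 7872 × 4.77/100 ≈ 375.
Year 2012: gap = -1.8 × (9.77 - 4.71) = -9.108%, loss ≈ 7872 × 9.108/100 ≈ 717.
Year 2013: gap = -1.8 × (8.33 - 4.71) = -6.516%, loss ≈ 7872 × 6.516/100 ≈ 513.
Year 2014: gap = -1.8 × (8.36 - 4.71) = -6.57%, loss ≈ 7872 × 6.57/100 ≈ 517.
Total lost output = 203 + 375 + 717 + 513 + 517 = 2325 billion.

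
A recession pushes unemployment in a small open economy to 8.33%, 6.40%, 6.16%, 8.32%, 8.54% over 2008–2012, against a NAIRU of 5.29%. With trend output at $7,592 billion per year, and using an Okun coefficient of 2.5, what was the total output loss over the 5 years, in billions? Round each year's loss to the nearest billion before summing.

Year 2008: gap = -2.5 × (8.33 - 5.29) = -7.6%, loss ≈ 7592 × 7.6/100 ≈ 577.
Year 2009: gap = -2.5 × (6.4 - 5.29) = -2.775%, loss ≈ 7592 × 2.775/100 ≈ 211.
Year 2010: gap = -2.5 × (6.16 - 5.29) = -2.175%, loss ≈ 7592 × 2.175/100 ≈ 165.
Year 2011: gap = -2.5 × (8.32 - 5.29) = -7.575%, loss ≈ 7592 × 7.575/100 ≈ 575.
Year 2012: gap = -2.5 × (8.54 - 5.29) = -8.125%, loss ≈ 7592 × 8.125/100 ≈ 617.
Total lost output = 577 + 211 + 165 + 575 + 617 = 2145 billion.

$2,145 billion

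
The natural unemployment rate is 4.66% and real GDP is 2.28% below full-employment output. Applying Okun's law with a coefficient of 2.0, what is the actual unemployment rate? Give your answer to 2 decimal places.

From Okun's law, u - u* = -(output gap)/β = -(-2.28)/2.0 = 1.14 points.
So u = 4.66 + 1.14 = 5.80%.

5.80%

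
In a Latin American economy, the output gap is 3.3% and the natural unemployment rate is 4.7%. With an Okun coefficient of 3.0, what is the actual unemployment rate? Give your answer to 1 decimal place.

3.6%

From Okun's law, u - u* = -(output gap)/β = -(3.3)/3.0 = -1.1 points.
So u = 4.7 - 1.1 = 3.6%.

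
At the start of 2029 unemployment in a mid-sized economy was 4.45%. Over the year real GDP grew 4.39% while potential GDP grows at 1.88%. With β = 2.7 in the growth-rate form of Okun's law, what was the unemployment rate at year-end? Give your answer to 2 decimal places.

3.52%

Growth-rate Okun's law: g_Y = g_Y* - β × Δu, so Δu = (g_Y* - g_Y)/β.
Δu = (1.88 - 4.39)/2.7 = -2.51/2.7 = -0.93 percentage points.
Year-end unemployment = 4.45 - 0.93 = 3.52%.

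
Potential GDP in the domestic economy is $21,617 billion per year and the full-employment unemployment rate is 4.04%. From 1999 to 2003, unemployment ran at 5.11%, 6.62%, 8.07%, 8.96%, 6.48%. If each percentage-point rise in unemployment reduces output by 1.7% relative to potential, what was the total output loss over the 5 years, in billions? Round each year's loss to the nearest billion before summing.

$5,527 billion

Year 1999: gap = -1.7 × (5.11 - 4.04) = -1.819%, loss ≈ 21617 × 1.819/100 ≈ 393.
Year 2000: gap = -1.7 × (6.62 - 4.04) = -4.386%, loss ≈ 21617 × 4.386/100 ≈ 948.
Year 2001: gap = -1.7 × (8.07 - 4.04) = -6.851%, loss ≈ 21617 × 6.851/100 ≈ 1481.
Year 2002: gap = -1.7 × (8.96 - 4.04) = -8.364%, loss ≈ 21617 × 8.364/100 ≈ 1808.
Year 2003: gap = -1.7 × (6.48 - 4.04) = -4.148%, loss ≈ 21617 × 4.148/100 ≈ 897.
Total lost output = 393 + 948 + 1481 + 1808 + 897 = 5527 billion.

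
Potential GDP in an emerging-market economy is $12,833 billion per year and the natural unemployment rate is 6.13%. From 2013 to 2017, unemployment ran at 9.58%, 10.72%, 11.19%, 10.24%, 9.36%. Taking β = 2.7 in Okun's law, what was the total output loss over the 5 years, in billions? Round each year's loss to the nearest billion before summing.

Year 2013: gap = -2.7 × (9.58 - 6.13) = -9.315%, loss ≈ 12833 × 9.315/100 ≈ 1195.
Year 2014: gap = -2.7 × (10.72 - 6.13) = -12.393%, loss ≈ 12833 × 12.393/100 ≈ 1590.
Year 2015: gap = -2.7 × (11.19 - 6.13) = -13.662%, loss ≈ 12833 × 13.662/100 ≈ 1753.
Year 2016: gap = -2.7 × (10.24 - 6.13) = -11.097%, loss ≈ 12833 × 11.097/100 ≈ 1424.
Year 2017: gap = -2.7 × (9.36 - 6.13) = -8.721%, loss ≈ 12833 × 8.721/100 ≈ 1119.
Total lost output = 1195 + 1590 + 1753 + 1424 + 1119 = 7081 billion.

$7,081 billion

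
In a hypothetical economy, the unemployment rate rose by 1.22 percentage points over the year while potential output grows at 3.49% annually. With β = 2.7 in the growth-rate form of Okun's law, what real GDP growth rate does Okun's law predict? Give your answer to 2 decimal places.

Growth-rate Okun's law: g_Y = g_Y* - β × Δu.
g_Y = 3.49 - 2.7 × (1.22) = 3.49 - 3.294 = 0.196%, i.e. 0.20% to 2 d.p.

0.20%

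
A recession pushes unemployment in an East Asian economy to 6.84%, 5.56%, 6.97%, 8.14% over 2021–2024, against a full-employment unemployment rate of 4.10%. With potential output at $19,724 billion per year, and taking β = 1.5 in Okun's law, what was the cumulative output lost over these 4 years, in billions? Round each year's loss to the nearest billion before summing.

Year 2021: gap = -1.5 × (6.84 - 4.1) = -4.11%, loss ≈ 19724 × 4.11/100 ≈ 811.
Year 2022: gap = -1.5 × (5.56 - 4.1) = -2.19%, loss ≈ 19724 × 2.19/100 ≈ 432.
Year 2023: gap = -1.5 × (6.97 - 4.1) = -4.305%, loss ≈ 19724 × 4.305/100 ≈ 849.
Year 2024: gap = -1.5 × (8.14 - 4.1) = -6.06%, loss ≈ 19724 × 6.06/100 ≈ 1195.
Total lost output = 811 + 432 + 849 + 1195 = 3287 billion.

$3,287 billion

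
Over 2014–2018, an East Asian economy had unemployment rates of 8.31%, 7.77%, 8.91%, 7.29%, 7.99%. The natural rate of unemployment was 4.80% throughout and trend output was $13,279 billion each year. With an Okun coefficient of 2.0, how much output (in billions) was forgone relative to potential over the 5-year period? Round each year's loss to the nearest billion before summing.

Year 2014: gap = -2.0 × (8.31 - 4.8) = -7.02%, loss ≈ 13279 × 7.02/100 ≈ 932.
Year 2015: gap = -2.0 × (7.77 - 4.8) = -5.94%, loss ≈ 13279 × 5.94/100 ≈ 789.
Year 2016: gap = -2.0 × (8.91 - 4.8) = -8.22%, loss ≈ 13279 × 8.22/100 ≈ 1092.
Year 2017: gap = -2.0 × (7.29 - 4.8) = -4.98%, loss ≈ 13279 × 4.98/100 ≈ 661.
Year 2018: gap = -2.0 × (7.99 - 4.8) = -6.38%, loss ≈ 13279 × 6.38/100 ≈ 847.
Total lost output = 932 + 789 + 1092 + 661 + 847 = 4321 billion.

$4,321 billion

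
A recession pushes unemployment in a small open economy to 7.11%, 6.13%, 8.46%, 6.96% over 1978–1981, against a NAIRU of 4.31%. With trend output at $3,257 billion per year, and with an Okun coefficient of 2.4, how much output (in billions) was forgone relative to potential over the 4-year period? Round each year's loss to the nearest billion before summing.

Year 1978: gap = -2.4 × (7.11 - 4.31) = -6.72%, loss ≈ 3257 × 6.72/100 ≈ 219.
Year 1979: gap = -2.4 × (6.13 - 4.31) = -4.368%, loss ≈ 3257 × 4.368/100 ≈ 142.
Year 1980: gap = -2.4 × (8.46 - 4.31) = -9.96%, loss ≈ 3257 × 9.96/100 ≈ 324.
Year 1981: gap = -2.4 × (6.96 - 4.31) = -6.36%, loss ≈ 3257 × 6.36/100 ≈ 207.
Total lost output = 219 + 142 + 324 + 207 = 892 billion.

$892 billion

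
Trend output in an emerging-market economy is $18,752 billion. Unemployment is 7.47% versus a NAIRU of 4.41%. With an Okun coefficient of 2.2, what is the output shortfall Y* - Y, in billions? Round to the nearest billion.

Output gap = -2.2 × (7.47 - 4.41) = -2.2 × 3.06 = -6.732%.
Actual GDP ≈ 18752 × 0.93268 ≈ 17490 billion, so the shortfall is 18752 - 17490 = 1262 billion.

$1,262 billion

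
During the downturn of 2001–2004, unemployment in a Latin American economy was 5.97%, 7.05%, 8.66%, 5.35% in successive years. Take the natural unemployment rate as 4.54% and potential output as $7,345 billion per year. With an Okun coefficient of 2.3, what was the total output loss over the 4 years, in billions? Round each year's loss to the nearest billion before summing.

Year 2001: gap = -2.3 × (5.97 - 4.54) = -3.289%, loss ≈ 7345 × 3.289/100 ≈ 242.
Year 2002: gap = -2.3 × (7.05 - 4.54) = -5.773%, loss ≈ 7345 × 5.773/100 ≈ 424.
Year 2003: gap = -2.3 × (8.66 - 4.54) = -9.476%, loss ≈ 7345 × 9.476/100 ≈ 696.
Year 2004: gap = -2.3 × (5.35 - 4.54) = -1.863%, loss ≈ 7345 × 1.863/100 ≈ 137.
Total lost output = 242 + 424 + 696 + 137 = 1499 billion.

$1,499 billion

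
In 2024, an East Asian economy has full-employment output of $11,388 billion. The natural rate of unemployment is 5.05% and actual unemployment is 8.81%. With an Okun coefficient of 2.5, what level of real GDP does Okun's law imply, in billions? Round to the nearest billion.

$10,318 billion

Unemployment gap = 8.81 - 5.05 = 3.76 points, so the output gap is -2.5 × 3.76 = -9.4%.
Actual GDP = 11388 × (1 - 9.4/100) = 11388 × 0.906 ≈ 10318 billion.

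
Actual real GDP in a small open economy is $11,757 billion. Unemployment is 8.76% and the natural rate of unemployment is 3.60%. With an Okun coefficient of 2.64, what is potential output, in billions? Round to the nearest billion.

Unemployment gap = 8.76 - 3.6 = 5.16 points, so output gap = -2.64 × 5.16 = -13.6224%.
Since Y = Y* × (1 + gap/100), Y* = 11757/0.863776 ≈ 13611 billion.

$13,611 billion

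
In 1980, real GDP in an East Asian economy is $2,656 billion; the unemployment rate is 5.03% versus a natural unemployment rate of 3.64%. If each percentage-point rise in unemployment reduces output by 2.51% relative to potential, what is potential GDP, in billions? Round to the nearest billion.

Unemployment gap = 5.03 - 3.64 = 1.39 points, so output gap = -2.51 × 1.39 = -3.4889%.
Since Y = Y* × (1 + gap/100), Y* = 2656/0.965111 ≈ 2752 billion.

$2,752 billion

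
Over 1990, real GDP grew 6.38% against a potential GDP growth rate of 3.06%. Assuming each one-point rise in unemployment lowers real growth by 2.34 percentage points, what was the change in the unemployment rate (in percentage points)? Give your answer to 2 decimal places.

-1.42 percentage points

Growth-rate Okun's law: g_Y = g_Y* - β × Δu, so Δu = (g_Y* - g_Y)/β.
Δu = (3.06 - 6.38)/2.34 = -3.32/2.34 = -1.42 percentage points.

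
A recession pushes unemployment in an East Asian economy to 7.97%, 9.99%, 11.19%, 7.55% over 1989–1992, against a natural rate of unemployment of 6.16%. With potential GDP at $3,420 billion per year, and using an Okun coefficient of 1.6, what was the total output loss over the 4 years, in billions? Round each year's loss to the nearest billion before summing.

Year 1989: gap = -1.6 × (7.97 - 6.16) = -2.896%, loss ≈ 3420 × 2.896/100 ≈ 99.
Year 1990: gap = -1.6 × (9.99 - 6.16) = -6.128%, loss ≈ 3420 × 6.128/100 ≈ 210.
Year 1991: gap = -1.6 × (11.19 - 6.16) = -8.048%, loss ≈ 3420 × 8.048/100 ≈ 275.
Year 1992: gap = -1.6 × (7.55 - 6.16) = -2.224%, loss ≈ 3420 × 2.224/100 ≈ 76.
Total lost output = 99 + 210 + 275 + 76 = 660 billion.

$660 billion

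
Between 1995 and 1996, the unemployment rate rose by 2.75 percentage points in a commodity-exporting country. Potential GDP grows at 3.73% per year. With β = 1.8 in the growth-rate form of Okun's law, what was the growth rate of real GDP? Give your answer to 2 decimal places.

Growth-rate Okun's law: g_Y = g_Y* - β × Δu.
g_Y = 3.73 - 1.8 × (2.75) = 3.73 - 4.95 = -1.22%, i.e. -1.22% to 2 d.p.

-1.22%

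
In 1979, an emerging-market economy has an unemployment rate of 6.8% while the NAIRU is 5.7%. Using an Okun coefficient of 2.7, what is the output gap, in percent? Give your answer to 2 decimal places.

The unemployment gap is 6.8 - 5.7 = 1.1 percentage points.
Okun's law gives an output gap of -2.7 × 1.1 = -2.97%, i.e. 2.97% below potential.

-2.97%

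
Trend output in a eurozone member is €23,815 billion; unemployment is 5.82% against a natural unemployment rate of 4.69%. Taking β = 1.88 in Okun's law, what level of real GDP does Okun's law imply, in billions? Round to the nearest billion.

€23,309 billion

Unemployment gap = 5.82 - 4.69 = 1.13 points, so the output gap is -1.88 × 1.13 = -2.1244%.
Actual GDP = 23815 × (1 - 2.1244/100) = 23815 × 0.978756 ≈ 23309 billion.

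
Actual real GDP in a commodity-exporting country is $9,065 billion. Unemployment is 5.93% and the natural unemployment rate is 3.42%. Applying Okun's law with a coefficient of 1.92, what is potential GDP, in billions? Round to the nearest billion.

$9,524 billion

Unemployment gap = 5.93 - 3.42 = 2.51 points, so output gap = -1.92 × 2.51 = -4.8192%.
Since Y = Y* × (1 + gap/100), Y* = 9065/0.951808 ≈ 9524 billion.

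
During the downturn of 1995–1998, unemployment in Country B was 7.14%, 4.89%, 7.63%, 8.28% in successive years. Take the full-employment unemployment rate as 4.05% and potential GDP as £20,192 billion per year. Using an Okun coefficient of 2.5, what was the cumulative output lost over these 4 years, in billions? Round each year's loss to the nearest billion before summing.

£5,926 billion

Year 1995: gap = -2.5 × (7.14 - 4.05) = -7.725%, loss ≈ 20192 × 7.725/100 ≈ 1560.
Year 1996: gap = -2.5 × (4.89 - 4.05) = -2.1%, loss ≈ 20192 × 2.1/100 ≈ 424.
Year 1997: gap = -2.5 × (7.63 - 4.05) = -8.95%, loss ≈ 20192 × 8.95/100 ≈ 1807.
Year 1998: gap = -2.5 × (8.28 - 4.05) = -10.575%, loss ≈ 20192 × 10.575/100 ≈ 2135.
Total lost output = 1560 + 424 + 1807 + 2135 = 5926 billion.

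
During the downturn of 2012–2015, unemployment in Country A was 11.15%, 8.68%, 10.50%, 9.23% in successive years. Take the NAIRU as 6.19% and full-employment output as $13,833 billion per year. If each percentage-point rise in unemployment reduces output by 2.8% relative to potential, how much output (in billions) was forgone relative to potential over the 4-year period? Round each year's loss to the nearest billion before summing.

Year 2012: gap = -2.8 × (11.15 - 6.19) = -13.888%, loss ≈ 13833 × 13.888/100 ≈ 1921.
Year 2013: gap = -2.8 × (8.68 - 6.19) = -6.972%, loss ≈ 13833 × 6.972/100 ≈ 964.
Year 2014: gap = -2.8 × (10.5 - 6.19) = -12.068%, loss ≈ 13833 × 12.068/100 ≈ 1669.
Year 2015: gap = -2.8 × (9.23 - 6.19) = -8.512%, loss ≈ 13833 × 8.512/100 ≈ 1177.
Total lost output = 1921 + 964 + 1669 + 1177 = 5731 billion.

$5,731 billion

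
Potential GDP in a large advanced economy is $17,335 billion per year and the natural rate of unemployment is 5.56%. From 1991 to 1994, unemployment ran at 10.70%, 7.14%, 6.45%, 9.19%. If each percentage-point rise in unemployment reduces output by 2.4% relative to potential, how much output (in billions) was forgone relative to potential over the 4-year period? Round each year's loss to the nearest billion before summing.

Year 1991: gap = -2.4 × (10.7 - 5.56) = -12.336%, loss ≈ 17335 × 12.336/100 ≈ 2138.
Year 1992: gap = -2.4 × (7.14 - 5.56) = -3.792%, loss ≈ 17335 × 3.792/100 ≈ 657.
Year 1993: gap = -2.4 × (6.45 - 5.56) = -2.136%, loss ≈ 17335 × 2.136/100 ≈ 370.
Year 1994: gap = -2.4 × (9.19 - 5.56) = -8.712%, loss ≈ 17335 × 8.712/100 ≈ 1510.
Total lost output = 2138 + 657 + 370 + 1510 = 4675 billion.

$4,675 billion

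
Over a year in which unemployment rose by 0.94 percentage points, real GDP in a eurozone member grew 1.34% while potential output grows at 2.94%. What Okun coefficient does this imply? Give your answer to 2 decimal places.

β ≈ 1.70

Growth form: g_Y = g_Y* - β × Δu, so β = (g_Y* - g_Y)/Δu.
β = (2.94 - 1.34)/0.94 = 1.6/0.94 = 1.70.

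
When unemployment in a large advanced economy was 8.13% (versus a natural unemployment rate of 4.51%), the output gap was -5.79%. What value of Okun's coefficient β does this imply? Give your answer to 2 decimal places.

β ≈ 1.60

Okun's law: output gap = -β × (u - u*).
-5.79 = -β × (8.13 - 4.51) = -β × 3.62, so β = 5.79/3.62 = 1.60.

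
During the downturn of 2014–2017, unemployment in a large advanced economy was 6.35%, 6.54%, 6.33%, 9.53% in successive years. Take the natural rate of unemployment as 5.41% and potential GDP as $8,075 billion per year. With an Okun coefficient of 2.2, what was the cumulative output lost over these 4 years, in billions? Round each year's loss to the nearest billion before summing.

Year 2014: gap = -2.2 × (6.35 - 5.41) = -2.068%, loss ≈ 8075 × 2.068/100 ≈ 167.
Year 2015: gap = -2.2 × (6.54 - 5.41) = -2.486%, loss ≈ 8075 × 2.486/100 ≈ 201.
Year 2016: gap = -2.2 × (6.33 - 5.41) = -2.024%, loss ≈ 8075 × 2.024/100 ≈ 163.
Year 2017: gap = -2.2 × (9.53 - 5.41) = -9.064%, loss ≈ 8075 × 9.064/100 ≈ 732.
Total lost output = 167 + 201 + 163 + 732 = 1263 billion.

$1,263 billion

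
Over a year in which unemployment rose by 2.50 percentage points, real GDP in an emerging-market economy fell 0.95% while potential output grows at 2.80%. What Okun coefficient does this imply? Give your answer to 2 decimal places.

β ≈ 1.50

Growth form: g_Y = g_Y* - β × Δu, so β = (g_Y* - g_Y)/Δu.
β = (2.8 + 0.95)/2.50 = 3.75/2.50 = 1.50.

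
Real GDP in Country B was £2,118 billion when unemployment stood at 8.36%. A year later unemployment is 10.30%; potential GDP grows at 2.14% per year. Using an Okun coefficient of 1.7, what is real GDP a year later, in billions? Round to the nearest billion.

£2,093 billion

Δu = 10.3 - 8.36 = 1.94 points.
Okun's law (growth form): g_Y = g_Y* - β × Δu = 2.14 - 1.7 × (1.94) = 2.14 - 3.298 = -1.158%.
Real GDP in the next year = 2118 × (1 - 1.158/100) = 2118 × 0.98842 ≈ 2093 billion.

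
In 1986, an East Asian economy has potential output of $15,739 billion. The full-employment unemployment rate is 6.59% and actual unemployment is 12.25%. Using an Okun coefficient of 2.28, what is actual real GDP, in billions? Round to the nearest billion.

Unemployment gap = 12.25 - 6.59 = 5.66 points, so the output gap is -2.28 × 5.66 = -12.9048%.
Actual GDP = 15739 × (1 - 12.9048/100) = 15739 × 0.870952 ≈ 13708 billion.

$13,708 billion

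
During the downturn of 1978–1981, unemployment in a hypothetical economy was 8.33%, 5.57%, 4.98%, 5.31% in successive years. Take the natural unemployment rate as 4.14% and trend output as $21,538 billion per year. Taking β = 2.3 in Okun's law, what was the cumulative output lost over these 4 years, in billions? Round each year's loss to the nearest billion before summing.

Year 1978: gap = -2.3 × (8.33 - 4.14) = -9.637%, loss ≈ 21538 × 9.637/100 ≈ 2076.
Year 1979: gap = -2.3 × (5.57 - 4.14) = -3.289%, loss ≈ 21538 × 3.289/100 ≈ 708.
Year 1980: gap = -2.3 × (4.98 - 4.14) = -1.932%, loss ≈ 21538 × 1.932/100 ≈ 416.
Year 1981: gap = -2.3 × (5.31 - 4.14) = -2.691%, loss ≈ 21538 × 2.691/100 ≈ 580.
Total lost output = 2076 + 708 + 416 + 580 = 3780 billion.

$3,780 billion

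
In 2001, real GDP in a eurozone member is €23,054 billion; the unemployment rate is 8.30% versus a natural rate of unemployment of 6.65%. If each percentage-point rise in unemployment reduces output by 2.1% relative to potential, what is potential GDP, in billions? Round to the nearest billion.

€23,881 billion

Unemployment gap = 8.3 - 6.65 = 1.65 points, so output gap = -2.1 × 1.65 = -3.465%.
Since Y = Y* × (1 + gap/100), Y* = 23054/0.96535 ≈ 23881 billion.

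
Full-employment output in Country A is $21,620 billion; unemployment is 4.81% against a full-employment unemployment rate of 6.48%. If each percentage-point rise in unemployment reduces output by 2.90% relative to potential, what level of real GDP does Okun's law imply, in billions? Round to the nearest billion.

Unemployment gap = 4.81 - 6.48 = -1.67 points, so the output gap is -2.9 × (-1.67) = 4.843%.
Actual GDP = 21620 × (1 + 4.843/100) = 21620 × 1.04843 ≈ 22667 billion.

$22,667 billion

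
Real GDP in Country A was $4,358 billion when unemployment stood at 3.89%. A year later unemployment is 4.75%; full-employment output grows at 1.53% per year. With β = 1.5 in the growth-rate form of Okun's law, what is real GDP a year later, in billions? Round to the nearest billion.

Δu = 4.75 - 3.89 = 0.86 points.
Okun's law (growth form): g_Y = g_Y* - β × Δu = 1.53 - 1.5 × (0.86) = 1.53 - 1.29 = 0.24%.
Real GDP in the next year = 4358 × (1 + 0.24/100) = 4358 × 1.0024 ≈ 4368 billion.

$4,368 billion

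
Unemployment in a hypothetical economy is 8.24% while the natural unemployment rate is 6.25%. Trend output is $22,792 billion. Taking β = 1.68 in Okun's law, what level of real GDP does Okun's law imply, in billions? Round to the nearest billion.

Unemployment gap = 8.24 - 6.25 = 1.99 points, so the output gap is -1.68 × 1.99 = -3.3432%.
Actual GDP = 22792 × (1 - 3.3432/100) = 22792 × 0.966568 ≈ 22030 billion.

$22,030 billion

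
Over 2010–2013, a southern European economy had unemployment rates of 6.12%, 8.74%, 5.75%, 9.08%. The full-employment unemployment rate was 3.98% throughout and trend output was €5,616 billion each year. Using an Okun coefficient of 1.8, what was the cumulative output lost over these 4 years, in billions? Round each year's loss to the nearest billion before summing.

Year 2010: gap = -1.8 × (6.12 - 3.98) = -3.852%, loss ≈ 5616 × 3.852/100 ≈ 216.
Year 2011: gap = -1.8 × (8.74 - 3.98) = -8.568%, loss ≈ 5616 × 8.568/100 ≈ 481.
Year 2012: gap = -1.8 × (5.75 - 3.98) = -3.186%, loss ≈ 5616 × 3.186/100 ≈ 179.
Year 2013: gap = -1.8 × (9.08 - 3.98) = -9.18%, loss ≈ 5616 × 9.18/100 ≈ 516.
Total lost output = 216 + 481 + 179 + 516 = 1392 billion.

€1,392 billion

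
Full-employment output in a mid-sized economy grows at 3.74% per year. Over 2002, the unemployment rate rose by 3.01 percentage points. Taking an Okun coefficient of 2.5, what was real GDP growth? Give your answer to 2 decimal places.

Growth-rate Okun's law: g_Y = g_Y* - β × Δu.
g_Y = 3.74 - 2.5 × (3.01) = 3.74 - 7.525 = -3.785%, i.e. -3.79% to 2 d.p.

-3.79%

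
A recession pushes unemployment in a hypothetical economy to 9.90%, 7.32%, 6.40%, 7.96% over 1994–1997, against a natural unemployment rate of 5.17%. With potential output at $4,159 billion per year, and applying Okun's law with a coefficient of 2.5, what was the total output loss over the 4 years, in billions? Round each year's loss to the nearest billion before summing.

Year 1994: gap = -2.5 × (9.9 - 5.17) = -11.825%, loss ≈ 4159 × 11.825/100 ≈ 492.
Year 1995: gap = -2.5 × (7.32 - 5.17) = -5.375%, loss ≈ 4159 × 5.375/100 ≈ 224.
Year 1996: gap = -2.5 × (6.4 - 5.17) = -3.075%, loss ≈ 4159 × 3.075/100 ≈ 128.
Year 1997: gap = -2.5 × (7.96 - 5.17) = -6.975%, loss ≈ 4159 × 6.975/100 ≈ 290.
Total lost output = 492 + 224 + 128 + 290 = 1134 billion.

$1,134 billion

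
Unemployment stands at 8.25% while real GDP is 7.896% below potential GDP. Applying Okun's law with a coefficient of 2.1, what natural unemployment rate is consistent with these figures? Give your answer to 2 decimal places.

From Okun's law, u - u* = -(output gap)/β = -(-7.896)/2.1 = 3.76 points.
So u* = 8.25 - 3.76 = 4.49%.

4.49%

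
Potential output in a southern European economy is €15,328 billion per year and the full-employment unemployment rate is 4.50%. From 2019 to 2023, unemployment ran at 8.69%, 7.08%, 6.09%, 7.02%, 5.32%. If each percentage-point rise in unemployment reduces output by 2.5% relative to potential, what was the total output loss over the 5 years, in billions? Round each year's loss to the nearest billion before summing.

Year 2019: gap = -2.5 × (8.69 - 4.5) = -10.475%, loss ≈ 15328 × 10.475/100 ≈ 1606.
Year 2020: gap = -2.5 × (7.08 - 4.5) = -6.45%, loss ≈ 15328 × 6.45/100 ≈ 989.
Year 2021: gap = -2.5 × (6.09 - 4.5) = -3.975%, loss ≈ 15328 × 3.975/100 ≈ 609.
Year 2022: gap = -2.5 × (7.02 - 4.5) = -6.3%, loss ≈ 15328 × 6.3/100 ≈ 966.
Year 2023: gap = -2.5 × (5.32 - 4.5) = -2.05%, loss ≈ 15328 × 2.05/100 ≈ 314.
Total lost output = 1606 + 989 + 609 + 966 + 314 = 4484 billion.

€4,484 billion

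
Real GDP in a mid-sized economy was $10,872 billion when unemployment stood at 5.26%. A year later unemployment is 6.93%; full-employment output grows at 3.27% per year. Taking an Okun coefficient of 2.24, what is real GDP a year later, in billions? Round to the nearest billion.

Δu = 6.93 - 5.26 = 1.67 points.
Okun's law (growth form): g_Y = g_Y* - β × Δu = 3.27 - 2.24 × (1.67) = 3.27 - 3.7408 = -0.4708%.
Real GDP in the next year = 10872 × (1 - 0.4708/100) = 10872 × 0.995292 ≈ 10821 billion.

$10,821 billion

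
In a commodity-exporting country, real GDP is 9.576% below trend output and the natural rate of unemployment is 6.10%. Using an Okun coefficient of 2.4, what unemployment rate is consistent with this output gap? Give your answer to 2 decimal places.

From Okun's law, u - u* = -(output gap)/β = -(-9.576)/2.4 = 3.99 points.
So u = 6.1 + 3.99 = 10.09%.

10.09%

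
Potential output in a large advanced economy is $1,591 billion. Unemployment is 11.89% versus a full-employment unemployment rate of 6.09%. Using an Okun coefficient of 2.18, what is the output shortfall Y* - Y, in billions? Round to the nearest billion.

$201 billion

Output gap = -2.18 × (11.89 - 6.09) = -2.18 × 5.8 = -12.644%.
Actual GDP ≈ 1591 × 0.87356 ≈ 1390 billion, so the shortfall is 1591 - 1390 = 201 billion.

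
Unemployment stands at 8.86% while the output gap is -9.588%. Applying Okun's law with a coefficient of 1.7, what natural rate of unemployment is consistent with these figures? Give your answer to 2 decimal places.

From Okun's law, u - u* = -(output gap)/β = -(-9.588)/1.7 = 5.64 points.
So u* = 8.86 - 5.64 = 3.22%.

3.22%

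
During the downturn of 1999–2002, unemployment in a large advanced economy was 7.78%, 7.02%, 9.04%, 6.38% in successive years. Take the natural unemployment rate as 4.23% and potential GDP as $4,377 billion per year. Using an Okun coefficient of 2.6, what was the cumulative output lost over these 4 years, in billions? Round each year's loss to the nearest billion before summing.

Year 1999: gap = -2.6 × (7.78 - 4.23) = -9.23%, loss ≈ 4377 × 9.23/100 ≈ 404.
Year 2000: gap = -2.6 × (7.02 - 4.23) = -7.254%, loss ≈ 4377 × 7.254/100 ≈ 318.
Year 2001: gap = -2.6 × (9.04 - 4.23) = -12.506%, loss ≈ 4377 × 12.506/100 ≈ 547.
Year 2002: gap = -2.6 × (6.38 - 4.23) = -5.59%, loss ≈ 4377 × 5.59/100 ≈ 245.
Total lost output = 404 + 318 + 547 + 245 = 1514 billion.

$1,514 billion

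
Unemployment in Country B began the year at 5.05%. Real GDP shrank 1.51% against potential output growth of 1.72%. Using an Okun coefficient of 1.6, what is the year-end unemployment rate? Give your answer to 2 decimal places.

7.07%

Growth-rate Okun's law: g_Y = g_Y* - β × Δu, so Δu = (g_Y* - g_Y)/β.
Δu = (1.72 + 1.51)/1.6 = 3.23/1.6 = 2.02 percentage points.
Year-end unemployment = 5.05 + 2.02 = 7.07%.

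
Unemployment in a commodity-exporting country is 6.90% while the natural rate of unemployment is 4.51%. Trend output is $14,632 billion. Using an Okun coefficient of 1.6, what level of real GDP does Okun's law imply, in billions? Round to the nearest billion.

Unemployment gap = 6.9 - 4.51 = 2.39 points, so the output gap is -1.6 × 2.39 = -3.824%.
Actual GDP = 14632 × (1 - 3.824/100) = 14632 × 0.96176 ≈ 14072 billion.

$14,072 billion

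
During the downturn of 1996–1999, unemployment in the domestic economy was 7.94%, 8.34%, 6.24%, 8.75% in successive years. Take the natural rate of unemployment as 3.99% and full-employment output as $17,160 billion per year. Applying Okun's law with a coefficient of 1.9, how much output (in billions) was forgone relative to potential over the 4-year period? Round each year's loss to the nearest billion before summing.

Year 1996: gap = -1.9 × (7.94 - 3.99) = -7.505%, loss ≈ 17160 × 7.505/100 ≈ 1288.
Year 1997: gap = -1.9 × (8.34 - 3.99) = -8.265%, loss ≈ 17160 × 8.265/100 ≈ 1418.
Year 1998: gap = -1.9 × (6.24 - 3.99) = -4.275%, loss ≈ 17160 × 4.275/100 ≈ 734.
Year 1999: gap = -1.9 × (8.75 - 3.99) = -9.044%, loss ≈ 17160 × 9.044/100 ≈ 1552.
Total lost output = 1288 + 1418 + 734 + 1552 = 4992 billion.

$4,992 billion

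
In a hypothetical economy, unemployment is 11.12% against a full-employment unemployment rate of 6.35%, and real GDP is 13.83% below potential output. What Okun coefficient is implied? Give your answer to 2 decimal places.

Okun's law: output gap = -β × (u - u*).
-13.83 = -β × (11.12 - 6.35) = -β × 4.77, so β = 13.83/4.77 = 2.90.

β ≈ 2.90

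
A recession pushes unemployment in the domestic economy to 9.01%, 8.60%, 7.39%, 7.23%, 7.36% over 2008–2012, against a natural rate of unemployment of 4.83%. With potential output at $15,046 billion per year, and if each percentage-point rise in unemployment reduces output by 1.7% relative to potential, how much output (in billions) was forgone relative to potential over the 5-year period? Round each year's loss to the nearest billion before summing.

Year 2008: gap = -1.7 × (9.01 - 4.83) = -7.106%, loss ≈ 15046 × 7.106/100 ≈ 1069.
Year 2009: gap = -1.7 × (8.6 - 4.83) = -6.409%, loss ≈ 15046 × 6.409/100 ≈ 964.
Year 2010: gap = -1.7 × (7.39 - 4.83) = -4.352%, loss ≈ 15046 × 4.352/100 ≈ 655.
Year 2011: gap = -1.7 × (7.23 - 4.83) = -4.08%, loss ≈ 15046 × 4.08/100 ≈ 614.
Year 2012: gap = -1.7 × (7.36 - 4.83) = -4.301%, loss ≈ 15046 × 4.301/100 ≈ 647.
Total lost output = 1069 + 964 + 655 + 614 + 647 = 3949 billion.

$3,949 billion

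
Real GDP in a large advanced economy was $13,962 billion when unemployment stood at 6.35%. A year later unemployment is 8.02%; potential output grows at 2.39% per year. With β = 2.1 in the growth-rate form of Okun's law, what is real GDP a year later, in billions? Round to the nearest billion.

$13,806 billion

Δu = 8.02 - 6.35 = 1.67 points.
Okun's law (growth form): g_Y = g_Y* - β × Δu = 2.39 - 2.1 × (1.67) = 2.39 - 3.507 = -1.117%.
Real GDP in the next year = 13962 × (1 - 1.117/100) = 13962 × 0.98883 ≈ 13806 billion.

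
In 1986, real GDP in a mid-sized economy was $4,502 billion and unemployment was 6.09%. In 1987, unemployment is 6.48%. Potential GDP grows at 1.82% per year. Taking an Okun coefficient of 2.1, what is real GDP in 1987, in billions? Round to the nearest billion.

Δu = 6.48 - 6.09 = 0.39 points.
Okun's law (growth form): g_Y = g_Y* - β × Δu = 1.82 - 2.1 × (0.39) = 1.82 - 0.819 = 1.001%.
Real GDP in the next year = 4502 × (1 + 1.001/100) = 4502 × 1.01001 ≈ 4547 billion.

$4,547 billion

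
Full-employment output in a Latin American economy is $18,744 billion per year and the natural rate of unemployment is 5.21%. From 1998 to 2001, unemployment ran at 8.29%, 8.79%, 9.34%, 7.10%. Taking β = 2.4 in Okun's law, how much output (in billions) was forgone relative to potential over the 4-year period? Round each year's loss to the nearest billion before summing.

Year 1998: gap = -2.4 × (8.29 - 5.21) = -7.392%, loss ≈ 18744 × 7.392/100 ≈ 1386.
Year 1999: gap = -2.4 × (8.79 - 5.21) = -8.592%, loss ≈ 18744 × 8.592/100 ≈ 1610.
Year 2000: gap = -2.4 × (9.34 - 5.21) = -9.912%, loss ≈ 18744 × 9.912/100 ≈ 1858.
Year 2001: gap = -2.4 × (7.1 - 5.21) = -4.536%, loss ≈ 18744 × 4.536/100 ≈ 850.
Total lost output = 1386 + 1610 + 1858 + 850 = 5704 billion.

$5,704 billion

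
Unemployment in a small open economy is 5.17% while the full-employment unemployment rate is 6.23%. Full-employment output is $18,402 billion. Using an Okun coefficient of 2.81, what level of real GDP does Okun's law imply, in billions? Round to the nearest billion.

Unemployment gap = 5.17 - 6.23 = -1.06 points, so the output gap is -2.81 × (-1.06) = 2.9786%.
Actual GDP = 18402 × (1 + 2.9786/100) = 18402 × 1.029786 ≈ 18950 billion.

$18,950 billion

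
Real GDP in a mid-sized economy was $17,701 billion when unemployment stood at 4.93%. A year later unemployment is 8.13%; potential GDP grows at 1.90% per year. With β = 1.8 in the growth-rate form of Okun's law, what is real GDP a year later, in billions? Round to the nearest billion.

Δu = 8.13 - 4.93 = 3.2 points.
Okun's law (growth form): g_Y = g_Y* - β × Δu = 1.90 - 1.8 × (3.20) = 1.9 - 5.76 = -3.86%.
Real GDP in the next year = 17701 × (1 - 3.86/100) = 17701 × 0.9614 ≈ 17018 billion.

$17,018 billion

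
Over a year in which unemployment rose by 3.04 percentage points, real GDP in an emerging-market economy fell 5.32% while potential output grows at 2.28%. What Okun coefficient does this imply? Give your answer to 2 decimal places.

Growth form: g_Y = g_Y* - β × Δu, so β = (g_Y* - g_Y)/Δu.
β = (2.28 + 5.32)/3.04 = 7.6/3.04 = 2.50.

β ≈ 2.50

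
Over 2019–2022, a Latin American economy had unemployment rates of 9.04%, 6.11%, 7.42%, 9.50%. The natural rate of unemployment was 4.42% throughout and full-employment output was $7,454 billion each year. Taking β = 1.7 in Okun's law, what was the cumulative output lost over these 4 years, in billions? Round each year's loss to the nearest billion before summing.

$1,823 billion

Year 2019: gap = -1.7 × (9.04 - 4.42) = -7.854%, loss ≈ 7454 × 7.854/100 ≈ 585.
Year 2020: gap = -1.7 × (6.11 - 4.42) = -2.873%, loss ≈ 7454 × 2.873/100 ≈ 214.
Year 2021: gap = -1.7 × (7.42 - 4.42) = -5.1%, loss ≈ 7454 × 5.1/100 ≈ 380.
Year 2022: gap = -1.7 × (9.5 - 4.42) = -8.636%, loss ≈ 7454 × 8.636/100 ≈ 644.
Total lost output = 585 + 214 + 380 + 644 = 1823 billion.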